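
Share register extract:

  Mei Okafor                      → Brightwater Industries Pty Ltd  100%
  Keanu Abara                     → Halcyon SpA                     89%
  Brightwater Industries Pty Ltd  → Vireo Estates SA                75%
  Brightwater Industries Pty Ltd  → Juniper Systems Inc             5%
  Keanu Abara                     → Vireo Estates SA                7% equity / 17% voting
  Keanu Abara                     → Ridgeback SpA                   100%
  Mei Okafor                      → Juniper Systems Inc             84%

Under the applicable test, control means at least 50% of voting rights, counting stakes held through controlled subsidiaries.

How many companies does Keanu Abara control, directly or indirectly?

2

Keanu holds 100% of Ridgeback, so Keanu controls Ridgeback.
Keanu holds 89% of Halcyon, so Keanu controls Halcyon.
No other company's threshold is met.
Keanu controls 2 companies.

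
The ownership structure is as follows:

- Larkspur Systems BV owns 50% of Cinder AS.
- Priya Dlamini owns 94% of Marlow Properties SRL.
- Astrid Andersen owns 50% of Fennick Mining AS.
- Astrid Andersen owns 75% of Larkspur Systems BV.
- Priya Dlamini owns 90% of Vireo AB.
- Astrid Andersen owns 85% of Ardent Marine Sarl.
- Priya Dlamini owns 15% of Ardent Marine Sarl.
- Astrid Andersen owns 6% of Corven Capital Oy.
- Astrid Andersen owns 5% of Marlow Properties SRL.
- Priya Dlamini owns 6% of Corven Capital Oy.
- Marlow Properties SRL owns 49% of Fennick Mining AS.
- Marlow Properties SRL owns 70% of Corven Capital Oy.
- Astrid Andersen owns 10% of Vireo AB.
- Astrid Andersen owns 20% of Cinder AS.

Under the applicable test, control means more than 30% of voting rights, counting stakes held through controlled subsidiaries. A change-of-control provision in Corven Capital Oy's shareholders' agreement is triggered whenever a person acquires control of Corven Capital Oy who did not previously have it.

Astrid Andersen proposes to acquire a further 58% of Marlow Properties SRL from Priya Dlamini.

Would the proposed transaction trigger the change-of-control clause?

The purchase adds only to Astrid's holdings (Priya's stake shrinks), so Astrid is the only person who could newly come to control Corven.
Astrid holds 75% of Larkspur, so Astrid controls Larkspur.
Astrid and Larkspur together hold 20% + 50% = 70% of Cinder, so Astrid controls Cinder.
Astrid holds 85% of Ardent, so Astrid controls Ardent.
Astrid holds 50% of Fennick, so Astrid controls Fennick.
In Corven, Astrid's side holds only 6%, not > 30%.
So before the transaction, Astrid does not control Corven.
After the purchase, Astrid's direct stake in Marlow rises to 5% + 58% = 63%, and Priya's stake falls to 36%.
Astrid holds 63% of Marlow, so Astrid controls Marlow.
Marlow and Astrid together hold 70% + 6% = 76% of Corven, so Astrid controls Corven.
Astrid did not control Corven before and does after, so the clause is triggered.

Yes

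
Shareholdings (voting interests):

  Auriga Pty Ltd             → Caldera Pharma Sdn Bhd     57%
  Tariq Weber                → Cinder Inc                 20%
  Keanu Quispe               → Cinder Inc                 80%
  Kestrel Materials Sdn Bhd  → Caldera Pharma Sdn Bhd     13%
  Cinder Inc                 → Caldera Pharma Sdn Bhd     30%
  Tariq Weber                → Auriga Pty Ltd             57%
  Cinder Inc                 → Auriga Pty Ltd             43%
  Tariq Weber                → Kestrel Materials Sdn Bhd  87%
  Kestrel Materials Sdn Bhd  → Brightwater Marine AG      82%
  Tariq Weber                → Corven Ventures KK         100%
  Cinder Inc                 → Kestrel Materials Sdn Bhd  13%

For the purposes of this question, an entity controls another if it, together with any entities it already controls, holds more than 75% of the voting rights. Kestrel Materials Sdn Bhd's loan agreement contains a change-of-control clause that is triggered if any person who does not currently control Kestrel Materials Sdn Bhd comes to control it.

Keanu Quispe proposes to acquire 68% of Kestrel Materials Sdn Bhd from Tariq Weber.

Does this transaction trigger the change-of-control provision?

Yes

The purchase adds only to Keanu's holdings (Tariq's stake shrinks), so Keanu is the only person who could newly come to control Kestrel.
Keanu holds 80% of Cinder, so Keanu controls Cinder.
In Kestrel, Keanu's side holds only 13%, not > 75%.
So before the transaction, Keanu does not control Kestrel.
After the purchase, Keanu holds 68% of Kestrel directly, and Tariq's stake falls to 19%.
Cinder and Keanu together hold 13% + 68% = 81% of Kestrel, so Keanu controls Kestrel.
Keanu did not control Kestrel before and does after, so the clause is triggered.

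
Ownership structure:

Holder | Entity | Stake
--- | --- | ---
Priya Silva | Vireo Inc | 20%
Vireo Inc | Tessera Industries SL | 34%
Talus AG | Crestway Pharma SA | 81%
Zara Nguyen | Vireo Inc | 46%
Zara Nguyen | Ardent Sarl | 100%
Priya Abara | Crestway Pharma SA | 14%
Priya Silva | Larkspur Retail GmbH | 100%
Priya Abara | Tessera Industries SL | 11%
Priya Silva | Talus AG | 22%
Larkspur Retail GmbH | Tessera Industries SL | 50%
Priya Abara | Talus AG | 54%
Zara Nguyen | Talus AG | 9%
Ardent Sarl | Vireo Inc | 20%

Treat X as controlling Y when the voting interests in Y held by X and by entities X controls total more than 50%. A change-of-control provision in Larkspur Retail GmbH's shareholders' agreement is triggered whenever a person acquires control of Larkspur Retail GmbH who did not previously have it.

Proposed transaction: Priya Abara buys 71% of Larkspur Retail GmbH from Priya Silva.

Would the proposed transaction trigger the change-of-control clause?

Yes

The purchase adds only to Priya Abara's holdings (Priya Silva's stake shrinks), so Priya Abara is the only person who could newly come to control Larkspur.
Priya Abara holds 54% of Talus, so Priya Abara controls Talus.
Talus and Priya Abara together hold 81% + 14% = 95% of Crestway, so Priya Abara controls Crestway.
Neither Priya Abara nor any entity Priya Abara controls holds any voting interest in Larkspur.
So before the transaction, Priya Abara does not control Larkspur.
After the purchase, Priya Abara holds 71% of Larkspur directly, and Priya Silva's stake falls to 29%.
Priya Abara holds 71% of Larkspur, so Priya Abara controls Larkspur.
Priya Abara did not control Larkspur before and does after, so the clause is triggered.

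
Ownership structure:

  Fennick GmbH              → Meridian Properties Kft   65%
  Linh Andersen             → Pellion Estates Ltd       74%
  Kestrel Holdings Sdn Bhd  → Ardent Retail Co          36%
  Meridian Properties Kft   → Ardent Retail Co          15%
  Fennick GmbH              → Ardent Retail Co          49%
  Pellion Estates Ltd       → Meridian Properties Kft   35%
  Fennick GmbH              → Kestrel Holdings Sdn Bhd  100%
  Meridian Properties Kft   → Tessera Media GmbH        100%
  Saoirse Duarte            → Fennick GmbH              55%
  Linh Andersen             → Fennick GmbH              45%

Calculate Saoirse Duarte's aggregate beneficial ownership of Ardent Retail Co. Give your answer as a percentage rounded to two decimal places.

52.11%

Saoirse reaches Ardent along 3 paths.
Via Fennick → Kestrel: 55% × 100% × 36% = 19.8%.
Via Fennick: 55% × 49% = 26.95%.
Via Fennick → Meridian: 55% × 65% × 15% = 5.3625%.
Total: 19.8% + 26.95% + 5.3625% = 52.1125%.
Rounded: 52.11%.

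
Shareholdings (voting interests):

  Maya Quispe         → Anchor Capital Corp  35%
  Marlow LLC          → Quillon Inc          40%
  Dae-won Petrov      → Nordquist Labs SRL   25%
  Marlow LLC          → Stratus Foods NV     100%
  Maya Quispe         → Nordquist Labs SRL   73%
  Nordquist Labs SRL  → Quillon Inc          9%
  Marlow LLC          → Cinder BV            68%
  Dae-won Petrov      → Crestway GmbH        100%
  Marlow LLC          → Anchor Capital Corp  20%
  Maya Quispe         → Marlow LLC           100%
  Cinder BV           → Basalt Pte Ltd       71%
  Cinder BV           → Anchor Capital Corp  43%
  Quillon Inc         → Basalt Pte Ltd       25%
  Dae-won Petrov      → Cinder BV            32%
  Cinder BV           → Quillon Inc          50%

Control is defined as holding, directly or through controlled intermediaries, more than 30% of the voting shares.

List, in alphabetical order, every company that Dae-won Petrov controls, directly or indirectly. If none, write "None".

Anchor Capital Corp, Basalt Pte Ltd, Cinder BV, Crestway GmbH, Quillon Inc

Dae-won holds 32% of Cinder, so Dae-won controls Cinder.
Cinder holds 50% of Quillon, so Dae-won controls Quillon.
Cinder holds 43% of Anchor, so Dae-won controls Anchor.
Cinder and Quillon together hold 71% + 25% = 96% of Basalt, so Dae-won controls Basalt.
Dae-won holds 100% of Crestway, so Dae-won controls Crestway.
No other company's threshold is met.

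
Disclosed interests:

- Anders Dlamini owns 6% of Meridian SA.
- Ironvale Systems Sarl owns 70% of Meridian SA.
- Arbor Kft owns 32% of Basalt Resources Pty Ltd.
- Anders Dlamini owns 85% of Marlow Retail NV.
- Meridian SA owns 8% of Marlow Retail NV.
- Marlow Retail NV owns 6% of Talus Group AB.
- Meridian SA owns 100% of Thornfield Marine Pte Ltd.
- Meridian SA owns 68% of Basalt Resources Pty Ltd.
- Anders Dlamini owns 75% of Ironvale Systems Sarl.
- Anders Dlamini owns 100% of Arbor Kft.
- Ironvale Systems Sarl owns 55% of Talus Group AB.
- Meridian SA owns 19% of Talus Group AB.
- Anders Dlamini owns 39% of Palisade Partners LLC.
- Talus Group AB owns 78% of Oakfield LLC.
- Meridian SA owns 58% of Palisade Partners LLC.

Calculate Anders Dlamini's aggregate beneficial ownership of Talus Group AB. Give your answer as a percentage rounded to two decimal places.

Anders reaches Talus along 6 paths.
Via Marlow: 85% × 6% = 5.1%.
Via Meridian → Marlow: 6% × 8% × 6% = 0.0288%.
Via Ironvale → Meridian → Marlow: 75% × 70% × 8% × 6% = 0.252%.
Via Ironvale: 75% × 55% = 41.25%.
Via Meridian: 6% × 19% = 1.14%.
Via Ironvale → Meridian: 75% × 70% × 19% = 9.975%.
Total: 5.1% + 0.0288% + 0.252% + 41.25% + 1.14% + 9.975% = 57.7458%.
Rounded: 57.75%.

57.75%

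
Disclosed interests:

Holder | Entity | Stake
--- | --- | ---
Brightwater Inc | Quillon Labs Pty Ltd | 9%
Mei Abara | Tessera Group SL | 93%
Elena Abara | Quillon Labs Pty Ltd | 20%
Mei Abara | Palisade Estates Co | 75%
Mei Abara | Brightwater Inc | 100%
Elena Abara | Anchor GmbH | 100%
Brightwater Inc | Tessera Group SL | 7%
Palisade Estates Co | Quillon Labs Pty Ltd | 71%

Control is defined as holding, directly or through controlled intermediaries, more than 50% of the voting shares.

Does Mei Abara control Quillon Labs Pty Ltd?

Yes

Mei holds 75% of Palisade, so Mei controls Palisade.
Mei holds 100% of Brightwater, so Mei controls Brightwater.
Palisade and Brightwater together hold 71% + 9% = 80% of Quillon, so Mei controls Quillon.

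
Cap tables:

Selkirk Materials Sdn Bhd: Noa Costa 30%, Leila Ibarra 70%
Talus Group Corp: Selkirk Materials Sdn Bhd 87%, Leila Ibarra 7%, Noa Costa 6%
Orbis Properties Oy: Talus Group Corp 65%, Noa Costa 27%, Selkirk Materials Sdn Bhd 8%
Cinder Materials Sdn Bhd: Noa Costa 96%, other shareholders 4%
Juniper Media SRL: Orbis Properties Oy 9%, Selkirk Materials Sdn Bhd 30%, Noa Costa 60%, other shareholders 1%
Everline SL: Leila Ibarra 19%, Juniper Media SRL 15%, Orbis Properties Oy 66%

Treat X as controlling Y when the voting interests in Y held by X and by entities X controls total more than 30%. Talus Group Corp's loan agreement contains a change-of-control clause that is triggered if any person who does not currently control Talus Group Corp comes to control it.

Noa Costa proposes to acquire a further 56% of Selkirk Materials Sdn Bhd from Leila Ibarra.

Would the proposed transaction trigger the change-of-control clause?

Yes

The purchase adds only to Noa's holdings (Leila's stake shrinks), so Noa is the only person who could newly come to control Talus.
Noa holds 96% of Cinder, so Noa controls Cinder.
Noa holds 60% of Juniper, so Noa controls Juniper.
In Talus, Noa's side holds only 6%, not > 30%.
So before the transaction, Noa does not control Talus.
After the purchase, Noa's direct stake in Selkirk rises to 30% + 56% = 86%, and Leila's stake falls to 14%.
Noa holds 86% of Selkirk, so Noa controls Selkirk.
Selkirk and Noa together hold 87% + 6% = 93% of Talus, so Noa controls Talus.
Noa did not control Talus before and does after, so the clause is triggered.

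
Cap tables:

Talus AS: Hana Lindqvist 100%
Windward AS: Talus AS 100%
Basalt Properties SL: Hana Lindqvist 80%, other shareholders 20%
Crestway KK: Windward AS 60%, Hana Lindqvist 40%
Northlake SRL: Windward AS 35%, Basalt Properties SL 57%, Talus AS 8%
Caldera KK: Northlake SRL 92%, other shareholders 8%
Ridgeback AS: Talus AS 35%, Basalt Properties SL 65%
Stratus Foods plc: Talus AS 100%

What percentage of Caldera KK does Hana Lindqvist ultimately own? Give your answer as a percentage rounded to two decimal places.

Hana reaches Caldera along 3 paths.
Via Talus → Windward → Northlake: 100% × 100% × 35% × 92% = 32.2%.
Via Basalt → Northlake: 80% × 57% × 92% = 41.952%.
Via Talus → Northlake: 100% × 8% × 92% = 7.36%.
Total: 32.2% + 41.952% + 7.36% = 81.512%.
Rounded: 81.51%.

81.51%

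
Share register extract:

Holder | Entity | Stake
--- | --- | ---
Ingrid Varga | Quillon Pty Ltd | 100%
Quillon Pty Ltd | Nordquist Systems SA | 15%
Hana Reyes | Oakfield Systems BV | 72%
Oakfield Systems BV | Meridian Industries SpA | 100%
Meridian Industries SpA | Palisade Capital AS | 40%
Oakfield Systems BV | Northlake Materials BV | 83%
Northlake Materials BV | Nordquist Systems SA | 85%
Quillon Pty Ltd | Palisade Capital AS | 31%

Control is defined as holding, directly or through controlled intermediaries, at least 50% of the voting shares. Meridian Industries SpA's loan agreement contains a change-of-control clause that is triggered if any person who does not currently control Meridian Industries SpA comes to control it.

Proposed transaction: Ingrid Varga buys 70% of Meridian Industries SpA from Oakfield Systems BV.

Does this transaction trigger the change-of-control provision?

The purchase adds only to Ingrid's holdings (Oakfield's stake shrinks), so Ingrid is the only person who could newly come to control Meridian.
Ingrid holds 100% of Quillon, so Ingrid controls Quillon.
Neither Ingrid nor any entity Ingrid controls holds any voting interest in Meridian.
So before the transaction, Ingrid does not control Meridian.
After the purchase, Ingrid holds 70% of Meridian directly, and Oakfield's stake falls to 30%.
Ingrid holds 70% of Meridian, so Ingrid controls Meridian.
Ingrid did not control Meridian before and does after, so the clause is triggered.

Yes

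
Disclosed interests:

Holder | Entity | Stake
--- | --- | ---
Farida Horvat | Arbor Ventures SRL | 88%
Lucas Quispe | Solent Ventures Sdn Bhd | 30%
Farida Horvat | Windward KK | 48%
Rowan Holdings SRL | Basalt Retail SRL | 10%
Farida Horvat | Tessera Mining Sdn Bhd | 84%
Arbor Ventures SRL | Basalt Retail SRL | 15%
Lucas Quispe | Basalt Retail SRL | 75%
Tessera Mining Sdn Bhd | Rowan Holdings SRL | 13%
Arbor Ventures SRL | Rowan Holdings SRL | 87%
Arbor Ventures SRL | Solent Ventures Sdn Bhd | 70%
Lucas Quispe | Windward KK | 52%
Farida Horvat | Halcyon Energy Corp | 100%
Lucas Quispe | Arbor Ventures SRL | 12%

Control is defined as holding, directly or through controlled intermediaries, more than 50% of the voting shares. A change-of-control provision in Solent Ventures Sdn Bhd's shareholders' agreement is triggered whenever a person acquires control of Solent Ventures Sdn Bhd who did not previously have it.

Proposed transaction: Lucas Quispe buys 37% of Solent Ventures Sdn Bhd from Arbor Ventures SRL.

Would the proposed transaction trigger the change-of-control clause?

Yes

The purchase adds only to Lucas's holdings (Arbor's stake shrinks), so Lucas is the only person who could newly come to control Solent.
Lucas holds 52% of Windward, so Lucas controls Windward.
Lucas holds 75% of Basalt, so Lucas controls Basalt.
In Solent, Lucas's side holds only 30%, not > 50%.
So before the transaction, Lucas does not control Solent.
After the purchase, Lucas's direct stake in Solent rises to 30% + 37% = 67%, and Arbor's stake falls to 33%.
Lucas holds 67% of Solent, so Lucas controls Solent.
Lucas did not control Solent before and does after, so the clause is triggered.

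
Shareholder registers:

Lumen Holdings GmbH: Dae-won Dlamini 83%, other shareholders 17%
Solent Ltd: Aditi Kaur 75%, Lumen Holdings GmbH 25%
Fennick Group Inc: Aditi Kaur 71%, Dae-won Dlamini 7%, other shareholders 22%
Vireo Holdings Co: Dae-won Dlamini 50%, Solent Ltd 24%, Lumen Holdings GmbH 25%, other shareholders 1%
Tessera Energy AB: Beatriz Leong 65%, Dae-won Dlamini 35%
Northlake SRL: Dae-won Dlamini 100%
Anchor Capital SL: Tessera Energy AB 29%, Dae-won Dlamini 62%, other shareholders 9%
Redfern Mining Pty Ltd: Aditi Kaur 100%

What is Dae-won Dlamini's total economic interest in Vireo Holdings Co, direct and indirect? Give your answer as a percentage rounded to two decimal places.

75.73%

Dae-won reaches Vireo along 3 paths.
Direct stake: 50% = 50%.
Via Lumen → Solent: 83% × 25% × 24% = 4.98%.
Via Lumen: 83% × 25% = 20.75%.
Total: 50% + 4.98% + 20.75% = 75.73%.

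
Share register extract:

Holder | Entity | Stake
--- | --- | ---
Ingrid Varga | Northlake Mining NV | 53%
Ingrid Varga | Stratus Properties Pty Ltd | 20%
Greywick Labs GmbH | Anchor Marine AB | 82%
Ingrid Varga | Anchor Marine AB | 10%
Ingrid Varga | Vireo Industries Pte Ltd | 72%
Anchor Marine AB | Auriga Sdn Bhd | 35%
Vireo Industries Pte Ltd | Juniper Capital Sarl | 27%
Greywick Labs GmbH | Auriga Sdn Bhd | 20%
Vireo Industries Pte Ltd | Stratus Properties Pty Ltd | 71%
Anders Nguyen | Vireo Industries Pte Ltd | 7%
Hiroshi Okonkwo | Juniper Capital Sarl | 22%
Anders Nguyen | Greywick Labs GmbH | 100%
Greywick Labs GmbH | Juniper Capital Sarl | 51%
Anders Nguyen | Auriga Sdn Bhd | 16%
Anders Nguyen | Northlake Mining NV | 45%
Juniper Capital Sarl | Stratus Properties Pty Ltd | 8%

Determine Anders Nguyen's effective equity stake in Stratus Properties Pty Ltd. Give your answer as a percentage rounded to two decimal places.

9.20%

Anders reaches Stratus along 3 paths.
Via Greywick → Juniper: 100% × 51% × 8% = 4.08%.
Via Vireo → Juniper: 7% × 27% × 8% = 0.1512%.
Via Vireo: 7% × 71% = 4.97%.
Total: 4.08% + 0.1512% + 4.97% = 9.2012%.
Rounded: 9.20%.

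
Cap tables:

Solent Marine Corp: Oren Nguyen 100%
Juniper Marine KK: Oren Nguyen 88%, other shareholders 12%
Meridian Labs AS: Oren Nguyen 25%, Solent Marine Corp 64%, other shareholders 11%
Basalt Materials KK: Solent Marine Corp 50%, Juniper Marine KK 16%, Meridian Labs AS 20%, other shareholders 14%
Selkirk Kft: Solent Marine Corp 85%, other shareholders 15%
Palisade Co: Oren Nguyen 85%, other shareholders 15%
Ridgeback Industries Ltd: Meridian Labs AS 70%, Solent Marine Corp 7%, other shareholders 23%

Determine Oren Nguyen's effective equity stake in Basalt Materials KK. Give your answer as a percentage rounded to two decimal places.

81.88%

Oren reaches Basalt along 4 paths.
Via Solent: 100% × 50% = 50%.
Via Juniper: 88% × 16% = 14.08%.
Via Meridian: 25% × 20% = 5%.
Via Solent → Meridian: 100% × 64% × 20% = 12.8%.
Total: 50% + 14.08% + 5% + 12.8% = 81.88%.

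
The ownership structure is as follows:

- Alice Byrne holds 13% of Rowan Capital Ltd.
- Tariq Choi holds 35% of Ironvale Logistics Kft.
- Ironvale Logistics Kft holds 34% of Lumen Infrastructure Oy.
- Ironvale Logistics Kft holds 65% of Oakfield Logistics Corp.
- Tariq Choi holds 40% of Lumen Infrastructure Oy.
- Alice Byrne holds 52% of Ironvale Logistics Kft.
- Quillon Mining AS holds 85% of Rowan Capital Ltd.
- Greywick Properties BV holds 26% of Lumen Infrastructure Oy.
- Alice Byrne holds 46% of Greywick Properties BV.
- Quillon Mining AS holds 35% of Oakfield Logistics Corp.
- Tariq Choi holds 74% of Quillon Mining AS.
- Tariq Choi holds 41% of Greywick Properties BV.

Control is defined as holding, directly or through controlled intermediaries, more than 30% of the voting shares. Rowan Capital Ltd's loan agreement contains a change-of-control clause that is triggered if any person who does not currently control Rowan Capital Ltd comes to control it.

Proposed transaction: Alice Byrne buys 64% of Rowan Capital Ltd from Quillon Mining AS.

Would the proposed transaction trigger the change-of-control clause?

Yes

The purchase adds only to Alice's holdings (Quillon's stake shrinks), so Alice is the only person who could newly come to control Rowan.
Alice holds 46% of Greywick, so Alice controls Greywick.
Alice holds 52% of Ironvale, so Alice controls Ironvale.
Greywick and Ironvale together hold 26% + 34% = 60% of Lumen, so Alice controls Lumen.
Ironvale holds 65% of Oakfield, so Alice controls Oakfield.
In Rowan, Alice's side holds only 13%, not > 30%.
So before the transaction, Alice does not control Rowan.
After the purchase, Alice's direct stake in Rowan rises to 13% + 64% = 77%, and Quillon's stake falls to 21%.
Alice holds 77% of Rowan, so Alice controls Rowan.
Alice did not control Rowan before and does after, so the clause is triggered.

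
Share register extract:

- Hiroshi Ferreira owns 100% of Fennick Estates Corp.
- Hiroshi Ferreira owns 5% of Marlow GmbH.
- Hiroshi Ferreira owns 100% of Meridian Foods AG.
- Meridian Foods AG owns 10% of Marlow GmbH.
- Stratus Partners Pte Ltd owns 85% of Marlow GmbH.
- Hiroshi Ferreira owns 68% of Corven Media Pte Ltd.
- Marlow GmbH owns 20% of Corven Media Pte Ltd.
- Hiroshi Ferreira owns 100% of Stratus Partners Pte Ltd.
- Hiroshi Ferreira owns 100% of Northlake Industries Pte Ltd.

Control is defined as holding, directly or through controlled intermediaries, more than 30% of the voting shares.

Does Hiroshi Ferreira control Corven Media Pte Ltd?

Hiroshi holds 100% of Stratus, so Hiroshi controls Stratus.
Hiroshi holds 100% of Meridian, so Hiroshi controls Meridian.
Meridian and Stratus and Hiroshi together hold 10% + 85% + 5% = 100% of Marlow, so Hiroshi controls Marlow.
Marlow and Hiroshi together hold 20% + 68% = 88% of Corven, so Hiroshi controls Corven.

Yes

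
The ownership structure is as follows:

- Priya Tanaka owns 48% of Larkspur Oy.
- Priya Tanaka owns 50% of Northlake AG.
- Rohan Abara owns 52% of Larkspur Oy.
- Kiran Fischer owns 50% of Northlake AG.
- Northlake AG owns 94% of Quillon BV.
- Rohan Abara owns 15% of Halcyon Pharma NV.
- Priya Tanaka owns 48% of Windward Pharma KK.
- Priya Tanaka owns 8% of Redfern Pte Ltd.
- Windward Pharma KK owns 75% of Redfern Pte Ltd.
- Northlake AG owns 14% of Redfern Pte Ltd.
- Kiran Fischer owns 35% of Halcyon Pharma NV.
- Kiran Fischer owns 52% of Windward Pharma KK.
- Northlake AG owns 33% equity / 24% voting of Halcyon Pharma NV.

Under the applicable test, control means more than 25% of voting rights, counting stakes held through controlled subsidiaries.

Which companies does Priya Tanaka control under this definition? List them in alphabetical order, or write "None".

Priya holds 48% of Larkspur, so Priya controls Larkspur.
Priya holds 48% of Windward, so Priya controls Windward.
Priya holds 50% of Northlake, so Priya controls Northlake.
Northlake holds 94% of Quillon, so Priya controls Quillon.
Northlake and Windward and Priya together hold 14% + 75% + 8% = 97% of Redfern, so Priya controls Redfern.
No other company's threshold is met.

Larkspur Oy, Northlake AG, Quillon BV, Redfern Pte Ltd, Windward Pharma KK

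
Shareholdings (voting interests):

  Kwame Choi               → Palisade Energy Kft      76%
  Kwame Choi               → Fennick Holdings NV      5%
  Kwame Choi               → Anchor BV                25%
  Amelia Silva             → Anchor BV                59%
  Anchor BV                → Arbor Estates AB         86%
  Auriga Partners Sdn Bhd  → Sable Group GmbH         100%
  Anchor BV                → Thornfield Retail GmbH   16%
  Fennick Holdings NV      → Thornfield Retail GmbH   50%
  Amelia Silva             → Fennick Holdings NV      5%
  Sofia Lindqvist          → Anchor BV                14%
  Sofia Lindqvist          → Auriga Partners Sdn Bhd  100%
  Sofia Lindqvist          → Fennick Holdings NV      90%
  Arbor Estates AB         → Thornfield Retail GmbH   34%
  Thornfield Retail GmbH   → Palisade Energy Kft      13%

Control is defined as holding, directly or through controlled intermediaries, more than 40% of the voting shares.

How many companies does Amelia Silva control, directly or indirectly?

Amelia holds 59% of Anchor, so Amelia controls Anchor.
Anchor holds 86% of Arbor, so Amelia controls Arbor.
Anchor and Arbor together hold 16% + 34% = 50% of Thornfield, so Amelia controls Thornfield.
No other company's threshold is met.
Amelia controls 3 companies.

3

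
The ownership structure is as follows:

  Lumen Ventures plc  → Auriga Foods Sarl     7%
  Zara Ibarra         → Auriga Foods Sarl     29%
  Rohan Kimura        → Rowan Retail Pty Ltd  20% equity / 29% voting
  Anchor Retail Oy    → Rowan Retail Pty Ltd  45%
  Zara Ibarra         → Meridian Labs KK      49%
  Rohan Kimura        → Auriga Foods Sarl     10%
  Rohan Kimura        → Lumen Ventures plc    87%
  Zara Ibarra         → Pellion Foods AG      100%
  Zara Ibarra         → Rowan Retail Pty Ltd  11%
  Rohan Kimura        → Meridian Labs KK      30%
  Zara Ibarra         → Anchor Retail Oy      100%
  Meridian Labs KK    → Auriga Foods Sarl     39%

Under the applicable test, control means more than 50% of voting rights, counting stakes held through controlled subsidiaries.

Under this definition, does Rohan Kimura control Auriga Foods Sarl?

Rohan holds 87% of Lumen, so Rohan controls Lumen.
In Auriga, Rohan's side holds only 7% + 10% = 17%, not > 50%.
So Rohan does not control Auriga.

No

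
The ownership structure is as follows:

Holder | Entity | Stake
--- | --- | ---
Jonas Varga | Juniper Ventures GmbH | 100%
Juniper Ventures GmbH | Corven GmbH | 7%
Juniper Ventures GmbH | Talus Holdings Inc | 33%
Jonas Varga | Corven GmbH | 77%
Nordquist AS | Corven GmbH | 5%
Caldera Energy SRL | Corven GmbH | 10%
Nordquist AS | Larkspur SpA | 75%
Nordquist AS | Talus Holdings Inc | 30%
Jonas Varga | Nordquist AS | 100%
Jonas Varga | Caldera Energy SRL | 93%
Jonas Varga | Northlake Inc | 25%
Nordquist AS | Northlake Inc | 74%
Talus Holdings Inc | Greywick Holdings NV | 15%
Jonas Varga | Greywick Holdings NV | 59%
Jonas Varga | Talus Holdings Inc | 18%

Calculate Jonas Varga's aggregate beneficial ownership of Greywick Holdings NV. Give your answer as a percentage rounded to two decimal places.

Jonas reaches Greywick along 4 paths.
Via Juniper → Talus: 100% × 33% × 15% = 4.95%.
Via Talus: 18% × 15% = 2.7%.
Via Nordquist → Talus: 100% × 30% × 15% = 4.5%.
Direct stake: 59% = 59%.
Total: 4.95% + 2.7% + 4.5% + 59% = 71.15%.

71.15%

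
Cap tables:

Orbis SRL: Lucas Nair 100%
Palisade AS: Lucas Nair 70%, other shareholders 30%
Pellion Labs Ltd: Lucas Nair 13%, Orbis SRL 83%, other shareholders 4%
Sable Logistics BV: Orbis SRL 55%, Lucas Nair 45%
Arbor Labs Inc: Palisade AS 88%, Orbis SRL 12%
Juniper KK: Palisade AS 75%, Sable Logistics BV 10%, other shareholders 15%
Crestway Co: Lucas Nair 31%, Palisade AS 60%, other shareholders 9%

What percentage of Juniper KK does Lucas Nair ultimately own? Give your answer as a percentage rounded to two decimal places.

Lucas reaches Juniper along 3 paths.
Via Palisade: 70% × 75% = 52.5%.
Via Orbis → Sable: 100% × 55% × 10% = 5.5%.
Via Sable: 45% × 10% = 4.5%.
Total: 52.5% + 5.5% + 4.5% = 62.5%.
Rounded: 62.50%.

62.50%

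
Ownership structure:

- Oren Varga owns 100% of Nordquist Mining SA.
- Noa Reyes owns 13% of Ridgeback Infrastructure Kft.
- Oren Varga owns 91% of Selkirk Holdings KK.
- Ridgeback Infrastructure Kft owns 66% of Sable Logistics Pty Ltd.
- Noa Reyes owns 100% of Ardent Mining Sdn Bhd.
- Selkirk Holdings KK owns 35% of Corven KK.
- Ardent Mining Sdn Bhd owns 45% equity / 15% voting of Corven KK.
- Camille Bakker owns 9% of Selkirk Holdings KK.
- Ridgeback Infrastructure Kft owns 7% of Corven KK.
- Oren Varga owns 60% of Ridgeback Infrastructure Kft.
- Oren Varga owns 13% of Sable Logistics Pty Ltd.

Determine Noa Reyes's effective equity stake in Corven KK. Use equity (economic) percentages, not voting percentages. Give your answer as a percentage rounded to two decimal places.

45.91%

Noa reaches Corven along 2 paths.
Via Ridgeback: 13% × 7% = 0.91%.
Via Ardent: 100% × 45% = 45%.
Total: 0.91% + 45% = 45.91%.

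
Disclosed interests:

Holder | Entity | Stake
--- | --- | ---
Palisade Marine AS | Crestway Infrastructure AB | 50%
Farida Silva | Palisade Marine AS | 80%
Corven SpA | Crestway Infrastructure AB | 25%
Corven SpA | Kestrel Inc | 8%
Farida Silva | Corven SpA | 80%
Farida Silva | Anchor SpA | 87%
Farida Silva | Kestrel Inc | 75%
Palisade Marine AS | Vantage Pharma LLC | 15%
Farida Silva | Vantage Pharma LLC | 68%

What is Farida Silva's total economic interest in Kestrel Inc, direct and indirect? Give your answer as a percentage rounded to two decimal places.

Farida reaches Kestrel along 2 paths.
Direct stake: 75% = 75%.
Via Corven: 80% × 8% = 6.4%.
Total: 75% + 6.4% = 81.4%.
Rounded: 81.40%.

81.40%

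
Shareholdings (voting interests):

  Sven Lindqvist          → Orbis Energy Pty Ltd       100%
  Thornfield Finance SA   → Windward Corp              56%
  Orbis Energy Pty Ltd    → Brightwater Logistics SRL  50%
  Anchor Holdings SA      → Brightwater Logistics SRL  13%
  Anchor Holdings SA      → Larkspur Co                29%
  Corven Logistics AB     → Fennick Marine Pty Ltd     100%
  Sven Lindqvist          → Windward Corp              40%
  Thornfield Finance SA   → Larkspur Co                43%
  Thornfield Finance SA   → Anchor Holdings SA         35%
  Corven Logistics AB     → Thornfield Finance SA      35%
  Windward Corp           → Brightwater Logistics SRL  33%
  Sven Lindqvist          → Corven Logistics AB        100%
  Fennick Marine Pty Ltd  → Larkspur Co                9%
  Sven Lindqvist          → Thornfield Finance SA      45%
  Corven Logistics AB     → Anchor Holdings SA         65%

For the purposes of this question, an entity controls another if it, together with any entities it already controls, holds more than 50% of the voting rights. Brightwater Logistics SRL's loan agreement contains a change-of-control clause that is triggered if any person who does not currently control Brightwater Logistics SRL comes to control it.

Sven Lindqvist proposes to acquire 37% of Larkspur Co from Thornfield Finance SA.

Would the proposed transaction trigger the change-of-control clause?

The purchase adds only to Sven's holdings (Thornfield's stake shrinks), so Sven is the only person who could newly come to control Brightwater.
Sven holds 100% of Orbis, so Sven controls Orbis.
Sven holds 100% of Corven, so Sven controls Corven.
Sven and Corven together hold 45% + 35% = 80% of Thornfield, so Sven controls Thornfield.
Thornfield and Sven together hold 56% + 40% = 96% of Windward, so Sven controls Windward.
Corven and Thornfield together hold 65% + 35% = 100% of Anchor, so Sven controls Anchor.
Anchor and Orbis and Windward together hold 13% + 50% + 33% = 96% of Brightwater, so Sven controls Brightwater.
So Sven already controls Brightwater before the transaction.
After the purchase, Sven holds 37% of Larkspur directly, and Thornfield's stake falls to 6%.
Sven controlled Brightwater already, so this is not a new person acquiring control; every other person's position is unchanged or reduced.
No new person acquires control, so the clause is not triggered.

No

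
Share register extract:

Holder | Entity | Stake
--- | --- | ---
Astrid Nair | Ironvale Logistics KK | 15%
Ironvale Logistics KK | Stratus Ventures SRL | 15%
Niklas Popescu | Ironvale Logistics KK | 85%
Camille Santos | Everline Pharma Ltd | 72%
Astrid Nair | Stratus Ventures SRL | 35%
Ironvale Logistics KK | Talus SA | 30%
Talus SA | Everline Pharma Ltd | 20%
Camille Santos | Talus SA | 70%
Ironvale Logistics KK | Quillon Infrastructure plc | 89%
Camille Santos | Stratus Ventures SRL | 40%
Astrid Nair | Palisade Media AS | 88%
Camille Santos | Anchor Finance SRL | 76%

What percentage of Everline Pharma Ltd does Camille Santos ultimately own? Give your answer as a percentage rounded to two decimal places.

86.00%

Camille reaches Everline along 2 paths.
Direct stake: 72% = 72%.
Via Talus: 70% × 20% = 14%.
Total: 72% + 14% = 86%.
Rounded: 86.00%.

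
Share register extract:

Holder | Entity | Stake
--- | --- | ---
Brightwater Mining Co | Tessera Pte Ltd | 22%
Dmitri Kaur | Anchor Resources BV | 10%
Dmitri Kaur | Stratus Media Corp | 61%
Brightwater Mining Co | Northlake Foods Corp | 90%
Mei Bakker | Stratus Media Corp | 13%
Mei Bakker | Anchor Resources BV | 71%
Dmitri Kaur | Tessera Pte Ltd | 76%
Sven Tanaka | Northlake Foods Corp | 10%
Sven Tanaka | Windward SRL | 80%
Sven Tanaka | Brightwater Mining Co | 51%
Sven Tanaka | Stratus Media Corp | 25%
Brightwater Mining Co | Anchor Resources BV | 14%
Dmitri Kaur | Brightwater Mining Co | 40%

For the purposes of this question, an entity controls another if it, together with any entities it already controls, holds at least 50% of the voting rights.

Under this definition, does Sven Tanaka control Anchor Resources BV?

No

Sven holds 51% of Brightwater, so Sven controls Brightwater.
Sven and Brightwater together hold 10% + 90% = 100% of Northlake, so Sven controls Northlake.
Sven holds 80% of Windward, so Sven controls Windward.
In Anchor, Sven's side holds only 14%, not ≥ 50%.
So Sven does not control Anchor.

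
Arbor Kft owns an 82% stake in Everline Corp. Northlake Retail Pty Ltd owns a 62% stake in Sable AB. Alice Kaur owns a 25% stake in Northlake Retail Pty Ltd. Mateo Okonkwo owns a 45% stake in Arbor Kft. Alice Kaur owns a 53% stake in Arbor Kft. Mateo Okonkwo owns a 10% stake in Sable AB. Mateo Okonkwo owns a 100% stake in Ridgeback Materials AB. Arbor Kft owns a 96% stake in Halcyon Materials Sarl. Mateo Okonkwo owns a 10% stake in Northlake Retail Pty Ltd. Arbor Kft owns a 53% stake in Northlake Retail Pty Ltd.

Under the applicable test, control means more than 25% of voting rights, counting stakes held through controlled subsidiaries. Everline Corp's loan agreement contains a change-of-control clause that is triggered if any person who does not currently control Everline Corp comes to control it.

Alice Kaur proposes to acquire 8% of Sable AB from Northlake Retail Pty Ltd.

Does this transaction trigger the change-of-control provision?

No

The purchase adds only to Alice's holdings (Northlake's stake shrinks), so Alice is the only person who could newly come to control Everline.
Alice holds 53% of Arbor, so Alice controls Arbor.
Arbor holds 82% of Everline, so Alice controls Everline.
So Alice already controls Everline before the transaction.
After the purchase, Alice holds 8% of Sable directly, and Northlake's stake falls to 54%.
Alice controlled Everline already, so this is not a new person acquiring control; every other person's position is unchanged or reduced.
No new person acquires control, so the clause is not triggered.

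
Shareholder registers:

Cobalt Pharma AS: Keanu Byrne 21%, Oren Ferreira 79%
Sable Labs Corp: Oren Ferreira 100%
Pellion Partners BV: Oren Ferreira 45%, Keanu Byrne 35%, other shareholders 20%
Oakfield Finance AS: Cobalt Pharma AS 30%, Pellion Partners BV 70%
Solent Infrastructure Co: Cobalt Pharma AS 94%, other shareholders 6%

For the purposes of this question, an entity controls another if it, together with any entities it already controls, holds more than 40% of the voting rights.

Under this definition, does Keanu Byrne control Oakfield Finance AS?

No

Keanu's largest direct stake is 35% in Pellion, which does not meet the threshold, so Keanu controls no company.
Neither Keanu nor any entity Keanu controls holds any voting interest in Oakfield.
So Keanu does not control Oakfield.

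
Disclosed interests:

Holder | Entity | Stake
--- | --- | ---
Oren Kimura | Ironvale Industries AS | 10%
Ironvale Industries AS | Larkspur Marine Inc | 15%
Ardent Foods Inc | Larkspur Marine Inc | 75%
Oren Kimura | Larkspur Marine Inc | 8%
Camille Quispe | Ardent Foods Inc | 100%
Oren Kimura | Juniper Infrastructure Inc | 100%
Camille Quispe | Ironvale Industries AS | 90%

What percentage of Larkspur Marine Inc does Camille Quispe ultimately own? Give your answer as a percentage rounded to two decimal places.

88.50%

Camille reaches Larkspur along 2 paths.
Via Ardent: 100% × 75% = 75%.
Via Ironvale: 90% × 15% = 13.5%.
Total: 75% + 13.5% = 88.5%.
Rounded: 88.50%.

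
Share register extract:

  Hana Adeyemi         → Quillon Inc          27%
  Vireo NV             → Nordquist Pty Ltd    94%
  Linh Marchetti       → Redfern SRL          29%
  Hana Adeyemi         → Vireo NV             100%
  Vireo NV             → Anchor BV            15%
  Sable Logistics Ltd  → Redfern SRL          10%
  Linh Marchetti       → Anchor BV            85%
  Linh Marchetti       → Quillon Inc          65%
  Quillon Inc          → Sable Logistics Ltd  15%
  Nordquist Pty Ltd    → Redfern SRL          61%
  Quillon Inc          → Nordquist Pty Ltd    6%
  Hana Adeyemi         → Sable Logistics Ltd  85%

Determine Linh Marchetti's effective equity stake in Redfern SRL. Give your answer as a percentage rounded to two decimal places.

32.35%

Linh reaches Redfern along 3 paths.
Via Quillon → Nordquist: 65% × 6% × 61% = 2.379%.
Via Quillon → Sable: 65% × 15% × 10% = 0.975%.
Direct stake: 29% = 29%.
Total: 2.379% + 0.975% + 29% = 32.354%.
Rounded: 32.35%.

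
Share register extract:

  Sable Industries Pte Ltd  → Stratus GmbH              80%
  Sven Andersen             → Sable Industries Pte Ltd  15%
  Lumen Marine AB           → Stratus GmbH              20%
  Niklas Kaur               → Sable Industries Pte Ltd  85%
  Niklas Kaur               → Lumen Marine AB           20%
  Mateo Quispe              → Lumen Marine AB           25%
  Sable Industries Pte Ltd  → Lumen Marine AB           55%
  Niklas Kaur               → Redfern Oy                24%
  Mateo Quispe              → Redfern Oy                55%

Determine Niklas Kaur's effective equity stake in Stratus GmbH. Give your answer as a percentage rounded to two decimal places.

81.35%

Niklas reaches Stratus along 3 paths.
Via Sable: 85% × 80% = 68%.
Via Lumen: 20% × 20% = 4%.
Via Sable → Lumen: 85% × 55% × 20% = 9.35%.
Total: 68% + 4% + 9.35% = 81.35%.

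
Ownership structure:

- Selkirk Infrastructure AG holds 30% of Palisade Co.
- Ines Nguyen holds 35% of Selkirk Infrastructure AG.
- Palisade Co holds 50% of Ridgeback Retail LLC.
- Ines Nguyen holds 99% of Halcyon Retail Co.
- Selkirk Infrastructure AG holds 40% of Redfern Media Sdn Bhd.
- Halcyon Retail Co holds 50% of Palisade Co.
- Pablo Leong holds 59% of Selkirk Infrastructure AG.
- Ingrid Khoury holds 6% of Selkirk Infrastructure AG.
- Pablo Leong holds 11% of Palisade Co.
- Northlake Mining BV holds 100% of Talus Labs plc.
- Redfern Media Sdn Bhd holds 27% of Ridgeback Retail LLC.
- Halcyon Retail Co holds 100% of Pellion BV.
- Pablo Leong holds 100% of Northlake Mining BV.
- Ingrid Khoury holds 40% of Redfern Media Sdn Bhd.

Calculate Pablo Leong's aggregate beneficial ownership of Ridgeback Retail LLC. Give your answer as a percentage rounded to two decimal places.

20.72%

Pablo reaches Ridgeback along 3 paths.
Via Selkirk → Redfern: 59% × 40% × 27% = 6.372%.
Via Palisade: 11% × 50% = 5.5%.
Via Selkirk → Palisade: 59% × 30% × 50% = 8.85%.
Total: 6.372% + 5.5% + 8.85% = 20.722%.
Rounded: 20.72%.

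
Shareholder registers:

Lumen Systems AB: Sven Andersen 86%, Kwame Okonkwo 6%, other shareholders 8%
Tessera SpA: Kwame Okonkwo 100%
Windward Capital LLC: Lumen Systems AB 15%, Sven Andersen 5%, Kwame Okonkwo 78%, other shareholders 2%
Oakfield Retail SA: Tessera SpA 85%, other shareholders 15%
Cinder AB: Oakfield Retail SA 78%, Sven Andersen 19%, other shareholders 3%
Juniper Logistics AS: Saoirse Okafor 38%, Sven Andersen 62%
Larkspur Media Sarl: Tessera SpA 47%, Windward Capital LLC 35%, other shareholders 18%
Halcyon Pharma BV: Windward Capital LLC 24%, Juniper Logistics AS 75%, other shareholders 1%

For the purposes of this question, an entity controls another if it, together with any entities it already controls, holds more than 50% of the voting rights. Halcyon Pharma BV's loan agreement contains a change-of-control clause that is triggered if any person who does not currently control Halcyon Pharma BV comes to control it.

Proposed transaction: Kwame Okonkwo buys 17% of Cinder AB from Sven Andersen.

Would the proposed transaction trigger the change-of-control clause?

No

The purchase adds only to Kwame's holdings (Sven's stake shrinks), so Kwame is the only person who could newly come to control Halcyon.
Kwame holds 100% of Tessera, so Kwame controls Tessera.
Kwame holds 78% of Windward, so Kwame controls Windward.
Tessera holds 85% of Oakfield, so Kwame controls Oakfield.
Oakfield holds 78% of Cinder, so Kwame controls Cinder.
Tessera and Windward together hold 47% + 35% = 82% of Larkspur, so Kwame controls Larkspur.
In Halcyon, Kwame's side holds only 24%, not > 50%.
So before the transaction, Kwame does not control Halcyon.
After the purchase, Kwame holds 17% of Cinder directly, and Sven's stake falls to 2%.
Oakfield and Kwame together hold 78% + 17% = 95% of Cinder, so Kwame controls Cinder.
After the transaction, Kwame's side holds 24% of Halcyon, not > 50%, so Kwame still does not control Halcyon.
No new person acquires control, so the clause is not triggered.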